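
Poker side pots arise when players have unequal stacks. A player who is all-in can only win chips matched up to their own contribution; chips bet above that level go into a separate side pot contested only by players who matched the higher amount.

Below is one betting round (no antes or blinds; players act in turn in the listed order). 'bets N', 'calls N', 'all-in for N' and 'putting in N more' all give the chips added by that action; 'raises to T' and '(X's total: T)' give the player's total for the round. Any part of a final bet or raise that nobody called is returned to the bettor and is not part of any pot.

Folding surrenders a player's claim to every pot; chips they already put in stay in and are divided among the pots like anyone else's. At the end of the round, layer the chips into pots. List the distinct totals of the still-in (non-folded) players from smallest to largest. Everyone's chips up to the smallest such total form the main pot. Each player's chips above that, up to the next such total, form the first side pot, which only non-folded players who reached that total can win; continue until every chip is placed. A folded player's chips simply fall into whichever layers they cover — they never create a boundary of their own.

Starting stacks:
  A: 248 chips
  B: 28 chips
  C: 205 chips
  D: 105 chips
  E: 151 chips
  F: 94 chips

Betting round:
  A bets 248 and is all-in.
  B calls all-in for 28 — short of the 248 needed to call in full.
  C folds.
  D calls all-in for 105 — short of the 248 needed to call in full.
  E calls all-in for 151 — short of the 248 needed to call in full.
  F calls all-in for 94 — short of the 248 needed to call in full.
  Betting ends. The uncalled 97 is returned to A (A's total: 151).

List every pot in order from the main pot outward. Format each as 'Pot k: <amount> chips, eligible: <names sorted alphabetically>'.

Contributions (after 97 returned to A): A=151, B=28, D=105, E=151, F=94
Folded: C
Pot levels (distinct totals of non-folded players): 28, 94, 105, 151
Layer 1-28: 28 each from A, B, D, E, F = 28*5 = 140 chips; eligible A, B, D, E, F
Layer 29-94: 66 each from A, D, E, F = 66*4 = 264 chips; eligible A, D, E, F
Layer 95-105: 11 each from A, D, E = 11*3 = 33 chips; eligible A, D, E
Layer 106-151: 46 each from A, E = 46*2 = 92 chips; eligible A, E

Pot 1: 140 chips, eligible: A, B, D, E, F
Pot 2: 264 chips, eligible: A, D, E, F
Pot 3: 33 chips, eligible: A, D, E
Pot 4: 92 chips, eligible: A, E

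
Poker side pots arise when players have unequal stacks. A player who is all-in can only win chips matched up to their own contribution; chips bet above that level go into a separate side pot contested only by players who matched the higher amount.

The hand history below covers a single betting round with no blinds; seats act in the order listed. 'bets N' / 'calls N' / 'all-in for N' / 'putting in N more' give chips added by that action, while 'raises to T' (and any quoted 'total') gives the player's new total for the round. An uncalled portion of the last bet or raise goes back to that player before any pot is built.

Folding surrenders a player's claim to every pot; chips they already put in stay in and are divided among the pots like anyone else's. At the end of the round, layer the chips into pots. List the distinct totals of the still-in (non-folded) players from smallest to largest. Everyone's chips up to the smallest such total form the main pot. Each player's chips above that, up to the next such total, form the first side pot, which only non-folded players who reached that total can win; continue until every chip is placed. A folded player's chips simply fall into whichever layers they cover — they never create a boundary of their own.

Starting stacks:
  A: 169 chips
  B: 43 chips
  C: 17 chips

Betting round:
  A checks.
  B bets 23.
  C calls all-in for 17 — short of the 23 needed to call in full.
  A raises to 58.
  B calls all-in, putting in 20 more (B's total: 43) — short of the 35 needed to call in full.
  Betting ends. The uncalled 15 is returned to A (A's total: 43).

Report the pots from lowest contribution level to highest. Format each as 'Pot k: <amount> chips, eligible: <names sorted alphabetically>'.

Contributions (after 15 returned to A): A=43, B=43, C=17
Pot levels (distinct totals of non-folded players): 17, 43
Layer 1-17: 17 each from A, B, C = 17*3 = 51 chips; eligible A, B, C
Layer 18-43: 26 each from A, B = 26*2 = 52 chips; eligible A, B

Pot 1: 51 chips, eligible: A, B, C
Pot 2: 52 chips, eligible: A, B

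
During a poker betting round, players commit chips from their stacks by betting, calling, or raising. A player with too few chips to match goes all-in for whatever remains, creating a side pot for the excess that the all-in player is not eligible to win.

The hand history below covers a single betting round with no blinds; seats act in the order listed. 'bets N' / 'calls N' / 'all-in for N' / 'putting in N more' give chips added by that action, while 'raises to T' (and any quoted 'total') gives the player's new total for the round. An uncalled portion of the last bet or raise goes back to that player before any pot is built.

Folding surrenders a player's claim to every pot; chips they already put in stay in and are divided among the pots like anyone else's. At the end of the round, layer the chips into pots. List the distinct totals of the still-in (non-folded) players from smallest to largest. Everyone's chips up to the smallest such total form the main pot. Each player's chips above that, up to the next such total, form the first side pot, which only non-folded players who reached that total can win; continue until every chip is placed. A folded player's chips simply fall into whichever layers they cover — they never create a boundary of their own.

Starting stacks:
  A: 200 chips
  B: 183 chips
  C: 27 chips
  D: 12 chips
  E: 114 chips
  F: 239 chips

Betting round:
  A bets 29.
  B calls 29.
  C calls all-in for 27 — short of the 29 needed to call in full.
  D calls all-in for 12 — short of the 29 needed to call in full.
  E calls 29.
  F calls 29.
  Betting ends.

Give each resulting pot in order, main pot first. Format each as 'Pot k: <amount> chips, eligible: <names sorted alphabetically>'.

Pot 1: 72 chips, eligible: A, B, C, D, E, F
Pot 2: 75 chips, eligible: A, B, C, E, F
Pot 3: 8 chips, eligible: A, B, E, F

Derivation:
Contributions: A=29, B=29, C=27, D=12, E=29, F=29
Pot levels (distinct totals of non-folded players): 12, 27, 29
Layer 1-12: 12 each from A, B, C, D, E, F = 12*6 = 72 chips; eligible A, B, C, D, E, F
Layer 13-27: 15 each from A, B, C, E, F = 15*5 = 75 chips; eligible A, B, C, E, F
Layer 28-29: 2 each from A, B, E, F = 2*4 = 8 chips; eligible A, B, E, F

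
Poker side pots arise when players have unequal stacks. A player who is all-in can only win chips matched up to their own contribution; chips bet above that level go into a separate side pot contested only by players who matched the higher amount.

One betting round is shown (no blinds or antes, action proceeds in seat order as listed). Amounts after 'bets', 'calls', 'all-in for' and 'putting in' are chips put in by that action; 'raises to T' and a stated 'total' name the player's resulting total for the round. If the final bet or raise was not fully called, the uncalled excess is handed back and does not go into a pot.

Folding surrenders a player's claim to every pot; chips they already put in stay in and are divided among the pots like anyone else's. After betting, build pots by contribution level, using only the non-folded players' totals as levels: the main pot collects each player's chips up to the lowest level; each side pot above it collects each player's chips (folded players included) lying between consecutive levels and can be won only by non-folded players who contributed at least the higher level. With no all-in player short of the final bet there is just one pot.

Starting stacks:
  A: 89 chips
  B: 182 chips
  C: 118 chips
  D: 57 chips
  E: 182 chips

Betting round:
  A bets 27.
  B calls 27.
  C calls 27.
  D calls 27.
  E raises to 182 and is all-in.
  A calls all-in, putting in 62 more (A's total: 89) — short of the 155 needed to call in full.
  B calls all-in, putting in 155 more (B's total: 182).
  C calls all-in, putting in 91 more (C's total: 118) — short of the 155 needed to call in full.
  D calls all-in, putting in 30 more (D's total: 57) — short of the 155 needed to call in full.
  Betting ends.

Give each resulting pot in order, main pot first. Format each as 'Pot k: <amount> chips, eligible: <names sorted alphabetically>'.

Pot 1: 285 chips, eligible: A, B, C, D, E
Pot 2: 128 chips, eligible: A, B, C, E
Pot 3: 87 chips, eligible: B, C, E
Pot 4: 128 chips, eligible: B, E

Derivation:
Contributions: A=89, B=182, C=118, D=57, E=182
Pot levels (distinct totals of non-folded players): 57, 89, 118, 182
Layer 1-57: 57 each from A, B, C, D, E = 57*5 = 285 chips; eligible A, B, C, D, E
Layer 58-89: 32 each from A, B, C, E = 32*4 = 128 chips; eligible A, B, C, E
Layer 90-118: 29 each from B, C, E = 29*3 = 87 chips; eligible B, C, E
Layer 119-182: 64 each from B, E = 64*2 = 128 chips; eligible B, E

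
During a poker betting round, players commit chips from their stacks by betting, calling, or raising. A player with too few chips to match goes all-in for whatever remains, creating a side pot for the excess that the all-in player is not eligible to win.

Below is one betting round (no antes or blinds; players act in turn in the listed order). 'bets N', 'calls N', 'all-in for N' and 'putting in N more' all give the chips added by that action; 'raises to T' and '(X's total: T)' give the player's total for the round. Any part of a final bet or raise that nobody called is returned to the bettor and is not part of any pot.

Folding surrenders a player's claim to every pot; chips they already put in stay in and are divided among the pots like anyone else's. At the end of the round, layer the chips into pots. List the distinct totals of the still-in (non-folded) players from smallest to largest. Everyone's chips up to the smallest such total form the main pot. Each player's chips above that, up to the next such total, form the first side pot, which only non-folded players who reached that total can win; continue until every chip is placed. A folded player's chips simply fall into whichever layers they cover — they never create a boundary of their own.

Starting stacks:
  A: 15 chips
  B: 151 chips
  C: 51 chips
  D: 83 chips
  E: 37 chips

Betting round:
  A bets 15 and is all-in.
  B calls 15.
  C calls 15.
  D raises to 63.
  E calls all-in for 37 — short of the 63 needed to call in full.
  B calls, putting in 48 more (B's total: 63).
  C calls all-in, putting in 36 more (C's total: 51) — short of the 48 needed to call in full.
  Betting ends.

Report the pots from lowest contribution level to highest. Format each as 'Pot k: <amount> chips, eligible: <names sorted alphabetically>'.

Pot 1: 75 chips, eligible: A, B, C, D, E
Pot 2: 88 chips, eligible: B, C, D, E
Pot 3: 42 chips, eligible: B, C, D
Pot 4: 24 chips, eligible: B, D

Derivation:
Contributions: A=15, B=63, C=51, D=63, E=37
Pot levels (distinct totals of non-folded players): 15, 37, 51, 63
Layer 1-15: 15 each from A, B, C, D, E = 15*5 = 75 chips; eligible A, B, C, D, E
Layer 16-37: 22 each from B, C, D, E = 22*4 = 88 chips; eligible B, C, D, E
Layer 38-51: 14 each from B, C, D = 14*3 = 42 chips; eligible B, C, D
Layer 52-63: 12 each from B, D = 12*2 = 24 chips; eligible B, D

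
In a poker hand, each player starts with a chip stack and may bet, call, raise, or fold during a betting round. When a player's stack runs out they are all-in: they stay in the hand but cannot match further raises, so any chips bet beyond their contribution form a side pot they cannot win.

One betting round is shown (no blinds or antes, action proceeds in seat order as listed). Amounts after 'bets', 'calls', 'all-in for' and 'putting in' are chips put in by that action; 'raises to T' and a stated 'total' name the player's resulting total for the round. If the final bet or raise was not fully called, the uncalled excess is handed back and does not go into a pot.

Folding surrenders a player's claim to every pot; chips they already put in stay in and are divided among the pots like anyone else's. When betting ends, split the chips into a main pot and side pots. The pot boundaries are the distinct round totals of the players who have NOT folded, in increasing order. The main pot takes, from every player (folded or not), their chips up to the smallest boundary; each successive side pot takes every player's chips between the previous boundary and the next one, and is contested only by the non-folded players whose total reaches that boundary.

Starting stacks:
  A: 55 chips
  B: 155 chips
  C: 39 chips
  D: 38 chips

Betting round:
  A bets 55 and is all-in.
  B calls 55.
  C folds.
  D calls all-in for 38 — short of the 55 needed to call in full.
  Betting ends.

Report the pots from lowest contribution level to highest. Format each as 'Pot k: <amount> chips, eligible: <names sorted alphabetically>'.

Contributions: A=55, B=55, D=38
Folded: C
Pot levels (distinct totals of non-folded players): 38, 55
Layer 1-38: 38 each from A, B, D = 38*3 = 114 chips; eligible A, B, D
Layer 39-55: 17 each from A, B = 17*2 = 34 chips; eligible A, B

Pot 1: 114 chips, eligible: A, B, D
Pot 2: 34 chips, eligible: A, B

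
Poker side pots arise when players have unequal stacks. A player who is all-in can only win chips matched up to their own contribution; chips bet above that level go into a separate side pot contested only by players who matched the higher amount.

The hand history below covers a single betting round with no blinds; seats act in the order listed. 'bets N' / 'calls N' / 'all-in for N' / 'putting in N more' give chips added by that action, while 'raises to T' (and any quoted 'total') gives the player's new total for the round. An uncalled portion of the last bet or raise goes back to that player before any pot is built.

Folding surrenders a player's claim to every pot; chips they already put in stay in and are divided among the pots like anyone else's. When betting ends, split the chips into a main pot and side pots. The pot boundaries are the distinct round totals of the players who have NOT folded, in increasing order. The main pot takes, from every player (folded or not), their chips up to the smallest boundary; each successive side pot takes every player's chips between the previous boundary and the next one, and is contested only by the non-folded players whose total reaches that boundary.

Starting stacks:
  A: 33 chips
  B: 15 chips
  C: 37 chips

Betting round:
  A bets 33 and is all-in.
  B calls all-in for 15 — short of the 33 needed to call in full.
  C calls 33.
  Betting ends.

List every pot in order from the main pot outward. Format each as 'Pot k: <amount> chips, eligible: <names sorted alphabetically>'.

Contributions: A=33, B=15, C=33
Pot levels (distinct totals of non-folded players): 15, 33
Layer 1-15: 15 each from A, B, C = 15*3 = 45 chips; eligible A, B, C
Layer 16-33: 18 each from A, C = 18*2 = 36 chips; eligible A, C

Pot 1: 45 chips, eligible: A, B, C
Pot 2: 36 chips, eligible: A, C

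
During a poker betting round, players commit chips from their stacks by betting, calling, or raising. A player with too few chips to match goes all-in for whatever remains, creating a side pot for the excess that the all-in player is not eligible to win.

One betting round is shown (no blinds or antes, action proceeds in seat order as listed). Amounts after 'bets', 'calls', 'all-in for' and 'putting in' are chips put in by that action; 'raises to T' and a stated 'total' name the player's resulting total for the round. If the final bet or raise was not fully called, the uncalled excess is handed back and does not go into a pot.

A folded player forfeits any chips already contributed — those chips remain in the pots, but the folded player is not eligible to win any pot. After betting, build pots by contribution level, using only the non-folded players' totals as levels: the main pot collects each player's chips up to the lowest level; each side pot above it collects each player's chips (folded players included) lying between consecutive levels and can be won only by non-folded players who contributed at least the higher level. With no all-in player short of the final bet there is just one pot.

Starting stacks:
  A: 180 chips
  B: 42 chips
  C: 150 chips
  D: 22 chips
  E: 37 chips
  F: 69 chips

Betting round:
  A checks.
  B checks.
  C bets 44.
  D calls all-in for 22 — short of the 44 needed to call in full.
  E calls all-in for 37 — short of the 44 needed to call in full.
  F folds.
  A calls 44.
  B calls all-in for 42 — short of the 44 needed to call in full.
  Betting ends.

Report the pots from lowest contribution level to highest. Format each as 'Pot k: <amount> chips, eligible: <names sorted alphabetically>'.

Contributions: A=44, B=42, C=44, D=22, E=37
Folded: F
Pot levels (distinct totals of non-folded players): 22, 37, 42, 44
Layer 1-22: 22 each from A, B, C, D, E = 22*5 = 110 chips; eligible A, B, C, D, E
Layer 23-37: 15 each from A, B, C, E = 15*4 = 60 chips; eligible A, B, C, E
Layer 38-42: 5 each from A, B, C = 5*3 = 15 chips; eligible A, B, C
Layer 43-44: 2 each from A, C = 2*2 = 4 chips; eligible A, C

Pot 1: 110 chips, eligible: A, B, C, D, E
Pot 2: 60 chips, eligible: A, B, C, E
Pot 3: 15 chips, eligible: A, B, C
Pot 4: 4 chips, eligible: A, C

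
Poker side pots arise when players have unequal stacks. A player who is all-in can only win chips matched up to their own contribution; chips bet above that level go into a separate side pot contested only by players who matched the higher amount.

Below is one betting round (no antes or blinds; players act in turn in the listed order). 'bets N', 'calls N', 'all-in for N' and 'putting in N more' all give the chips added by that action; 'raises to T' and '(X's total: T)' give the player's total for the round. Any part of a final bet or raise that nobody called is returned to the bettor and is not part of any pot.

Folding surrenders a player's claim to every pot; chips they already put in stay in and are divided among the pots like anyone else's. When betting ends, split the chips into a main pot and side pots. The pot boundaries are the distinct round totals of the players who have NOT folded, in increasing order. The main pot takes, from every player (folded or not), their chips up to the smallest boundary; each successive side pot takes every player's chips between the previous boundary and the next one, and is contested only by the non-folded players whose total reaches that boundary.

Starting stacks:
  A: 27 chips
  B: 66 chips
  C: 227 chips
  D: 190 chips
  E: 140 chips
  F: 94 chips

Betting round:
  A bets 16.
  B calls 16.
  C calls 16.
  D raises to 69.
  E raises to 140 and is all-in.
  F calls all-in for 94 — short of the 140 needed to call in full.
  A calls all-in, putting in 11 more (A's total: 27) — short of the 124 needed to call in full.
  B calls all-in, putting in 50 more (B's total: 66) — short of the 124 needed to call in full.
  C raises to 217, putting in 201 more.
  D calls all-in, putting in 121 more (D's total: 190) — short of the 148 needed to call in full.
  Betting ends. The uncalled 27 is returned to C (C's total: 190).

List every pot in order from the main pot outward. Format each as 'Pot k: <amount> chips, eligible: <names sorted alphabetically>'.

Contributions (after 27 returned to C): A=27, B=66, C=190, D=190, E=140, F=94
Pot levels (distinct totals of non-folded players): 27, 66, 94, 140, 190
Layer 1-27: 27 each from A, B, C, D, E, F = 27*6 = 162 chips; eligible A, B, C, D, E, F
Layer 28-66: 39 each from B, C, D, E, F = 39*5 = 195 chips; eligible B, C, D, E, F
Layer 67-94: 28 each from C, D, E, F = 28*4 = 112 chips; eligible C, D, E, F
Layer 95-140: 46 each from C, D, E = 46*3 = 138 chips; eligible C, D, E
Layer 141-190: 50 each from C, D = 50*2 = 100 chips; eligible C, D

Pot 1: 162 chips, eligible: A, B, C, D, E, F
Pot 2: 195 chips, eligible: B, C, D, E, F
Pot 3: 112 chips, eligible: C, D, E, F
Pot 4: 138 chips, eligible: C, D, E
Pot 5: 100 chips, eligible: C, D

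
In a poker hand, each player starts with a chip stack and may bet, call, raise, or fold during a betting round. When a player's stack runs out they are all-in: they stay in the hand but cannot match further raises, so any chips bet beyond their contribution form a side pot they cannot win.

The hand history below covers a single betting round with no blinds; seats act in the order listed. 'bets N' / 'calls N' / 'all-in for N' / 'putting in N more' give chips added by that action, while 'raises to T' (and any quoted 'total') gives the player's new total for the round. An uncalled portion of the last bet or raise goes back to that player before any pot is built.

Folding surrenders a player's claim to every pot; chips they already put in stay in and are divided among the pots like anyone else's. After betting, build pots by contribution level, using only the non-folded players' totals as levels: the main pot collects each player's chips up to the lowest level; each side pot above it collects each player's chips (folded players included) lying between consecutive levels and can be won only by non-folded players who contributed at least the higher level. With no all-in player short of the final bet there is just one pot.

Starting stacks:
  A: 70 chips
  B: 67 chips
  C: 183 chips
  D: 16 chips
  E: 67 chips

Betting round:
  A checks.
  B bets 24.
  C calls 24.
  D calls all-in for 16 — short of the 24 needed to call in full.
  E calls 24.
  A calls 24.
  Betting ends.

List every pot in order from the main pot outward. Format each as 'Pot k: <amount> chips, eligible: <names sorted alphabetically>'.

Contributions: A=24, B=24, C=24, D=16, E=24
Pot levels (distinct totals of non-folded players): 16, 24
Layer 1-16: 16 each from A, B, C, D, E = 16*5 = 80 chips; eligible A, B, C, D, E
Layer 17-24: 8 each from A, B, C, E = 8*4 = 32 chips; eligible A, B, C, E

Pot 1: 80 chips, eligible: A, B, C, D, E
Pot 2: 32 chips, eligible: A, B, C, E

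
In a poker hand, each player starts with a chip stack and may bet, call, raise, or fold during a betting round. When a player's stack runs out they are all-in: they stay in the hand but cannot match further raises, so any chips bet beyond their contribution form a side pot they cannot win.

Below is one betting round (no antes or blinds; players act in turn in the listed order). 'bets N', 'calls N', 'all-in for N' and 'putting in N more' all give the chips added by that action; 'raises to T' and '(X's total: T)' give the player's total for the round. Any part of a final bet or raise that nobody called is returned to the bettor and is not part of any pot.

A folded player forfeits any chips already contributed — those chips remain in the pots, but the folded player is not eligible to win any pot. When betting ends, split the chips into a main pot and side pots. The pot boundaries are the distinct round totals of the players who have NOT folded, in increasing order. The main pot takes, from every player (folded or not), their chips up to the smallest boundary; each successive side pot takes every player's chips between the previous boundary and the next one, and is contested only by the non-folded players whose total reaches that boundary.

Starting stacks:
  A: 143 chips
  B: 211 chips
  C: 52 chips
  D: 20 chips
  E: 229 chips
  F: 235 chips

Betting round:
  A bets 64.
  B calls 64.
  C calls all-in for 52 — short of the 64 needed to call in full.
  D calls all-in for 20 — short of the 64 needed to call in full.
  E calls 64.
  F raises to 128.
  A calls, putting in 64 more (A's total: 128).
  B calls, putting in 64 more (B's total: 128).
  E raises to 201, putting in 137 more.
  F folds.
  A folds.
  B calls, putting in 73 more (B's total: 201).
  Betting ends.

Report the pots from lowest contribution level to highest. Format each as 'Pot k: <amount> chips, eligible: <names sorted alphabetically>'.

Contributions: A=128, B=201, C=52, D=20, E=201, F=128
Folded: A, F
Pot levels (distinct totals of non-folded players): 20, 52, 201
Layer 1-20: 20 each from A, B, C, D, E, F = 20*6 = 120 chips; eligible B, C, D, E
Layer 21-52: 32 each from A, B, C, E, F = 32*5 = 160 chips; eligible B, C, E
Layer 53-201: A 76 + B 149 + E 149 + F 76 = 450 chips; eligible B, E

Pot 1: 120 chips, eligible: B, C, D, E
Pot 2: 160 chips, eligible: B, C, E
Pot 3: 450 chips, eligible: B, E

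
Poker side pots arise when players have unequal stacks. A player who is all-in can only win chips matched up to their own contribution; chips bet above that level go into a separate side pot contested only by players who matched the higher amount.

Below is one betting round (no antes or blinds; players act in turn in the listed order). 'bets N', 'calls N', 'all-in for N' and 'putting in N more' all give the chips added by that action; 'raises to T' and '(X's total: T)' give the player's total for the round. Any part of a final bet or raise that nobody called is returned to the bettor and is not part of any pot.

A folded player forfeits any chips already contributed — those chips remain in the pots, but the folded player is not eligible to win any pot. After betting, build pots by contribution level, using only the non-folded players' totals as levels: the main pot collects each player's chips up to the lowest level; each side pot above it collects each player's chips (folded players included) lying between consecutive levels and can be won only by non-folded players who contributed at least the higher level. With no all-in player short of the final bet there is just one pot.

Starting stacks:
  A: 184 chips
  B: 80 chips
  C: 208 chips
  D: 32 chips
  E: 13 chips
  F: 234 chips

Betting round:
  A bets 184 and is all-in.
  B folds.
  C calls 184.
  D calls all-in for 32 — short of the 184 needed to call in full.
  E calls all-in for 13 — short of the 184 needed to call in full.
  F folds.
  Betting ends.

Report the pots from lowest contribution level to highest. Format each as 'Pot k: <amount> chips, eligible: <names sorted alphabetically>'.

Pot 1: 52 chips, eligible: A, C, D, E
Pot 2: 57 chips, eligible: A, C, D
Pot 3: 304 chips, eligible: A, C

Derivation:
Contributions: A=184, C=184, D=32, E=13
Folded: B, F
Pot levels (distinct totals of non-folded players): 13, 32, 184
Layer 1-13: 13 each from A, C, D, E = 13*4 = 52 chips; eligible A, C, D, E
Layer 14-32: 19 each from A, C, D = 19*3 = 57 chips; eligible A, C, D
Layer 33-184: 152 each from A, C = 152*2 = 304 chips; eligible A, C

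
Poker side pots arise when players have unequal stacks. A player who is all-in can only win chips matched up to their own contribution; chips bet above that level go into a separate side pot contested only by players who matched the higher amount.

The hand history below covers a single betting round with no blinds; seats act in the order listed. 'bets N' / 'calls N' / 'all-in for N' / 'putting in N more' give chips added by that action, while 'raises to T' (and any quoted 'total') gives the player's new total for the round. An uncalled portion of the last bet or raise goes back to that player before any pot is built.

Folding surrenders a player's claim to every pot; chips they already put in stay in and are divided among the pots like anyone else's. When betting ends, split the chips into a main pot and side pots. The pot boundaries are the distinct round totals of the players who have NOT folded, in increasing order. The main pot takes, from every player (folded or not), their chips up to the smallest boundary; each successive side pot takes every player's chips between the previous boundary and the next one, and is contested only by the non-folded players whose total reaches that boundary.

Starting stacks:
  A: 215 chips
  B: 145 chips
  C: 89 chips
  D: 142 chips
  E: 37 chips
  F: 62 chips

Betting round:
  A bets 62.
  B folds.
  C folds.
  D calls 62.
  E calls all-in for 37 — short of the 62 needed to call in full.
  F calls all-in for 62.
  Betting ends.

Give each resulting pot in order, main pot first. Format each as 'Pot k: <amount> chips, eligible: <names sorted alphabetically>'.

Pot 1: 148 chips, eligible: A, D, E, F
Pot 2: 75 chips, eligible: A, D, F

Derivation:
Contributions: A=62, D=62, E=37, F=62
Folded: B, C
Pot levels (distinct totals of non-folded players): 37, 62
Layer 1-37: 37 each from A, D, E, F = 37*4 = 148 chips; eligible A, D, E, F
Layer 38-62: 25 each from A, D, F = 25*3 = 75 chips; eligible A, D, F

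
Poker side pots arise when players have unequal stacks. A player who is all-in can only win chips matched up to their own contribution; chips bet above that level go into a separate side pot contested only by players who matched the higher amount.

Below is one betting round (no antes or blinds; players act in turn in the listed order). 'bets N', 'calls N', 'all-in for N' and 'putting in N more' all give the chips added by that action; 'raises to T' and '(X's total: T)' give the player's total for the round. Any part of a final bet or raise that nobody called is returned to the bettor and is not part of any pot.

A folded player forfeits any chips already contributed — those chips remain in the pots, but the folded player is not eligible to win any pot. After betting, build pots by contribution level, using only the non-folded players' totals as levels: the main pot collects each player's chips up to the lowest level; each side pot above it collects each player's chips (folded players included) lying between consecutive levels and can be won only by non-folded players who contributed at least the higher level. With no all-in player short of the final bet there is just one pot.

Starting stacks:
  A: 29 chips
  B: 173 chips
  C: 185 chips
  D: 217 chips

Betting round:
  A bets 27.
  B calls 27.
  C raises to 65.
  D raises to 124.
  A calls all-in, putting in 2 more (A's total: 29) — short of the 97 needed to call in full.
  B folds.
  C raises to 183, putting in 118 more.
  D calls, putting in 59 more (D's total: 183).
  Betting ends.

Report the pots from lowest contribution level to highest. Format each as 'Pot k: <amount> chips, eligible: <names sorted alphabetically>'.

Pot 1: 114 chips, eligible: A, C, D
Pot 2: 308 chips, eligible: C, D

Derivation:
Contributions: A=29, B=27, C=183, D=183
Folded: B
Pot levels (distinct totals of non-folded players): 29, 183
Layer 1-29: A 29 + B 27 + C 29 + D 29 = 114 chips; eligible A, C, D
Layer 30-183: 154 each from C, D = 154*2 = 308 chips; eligible C, D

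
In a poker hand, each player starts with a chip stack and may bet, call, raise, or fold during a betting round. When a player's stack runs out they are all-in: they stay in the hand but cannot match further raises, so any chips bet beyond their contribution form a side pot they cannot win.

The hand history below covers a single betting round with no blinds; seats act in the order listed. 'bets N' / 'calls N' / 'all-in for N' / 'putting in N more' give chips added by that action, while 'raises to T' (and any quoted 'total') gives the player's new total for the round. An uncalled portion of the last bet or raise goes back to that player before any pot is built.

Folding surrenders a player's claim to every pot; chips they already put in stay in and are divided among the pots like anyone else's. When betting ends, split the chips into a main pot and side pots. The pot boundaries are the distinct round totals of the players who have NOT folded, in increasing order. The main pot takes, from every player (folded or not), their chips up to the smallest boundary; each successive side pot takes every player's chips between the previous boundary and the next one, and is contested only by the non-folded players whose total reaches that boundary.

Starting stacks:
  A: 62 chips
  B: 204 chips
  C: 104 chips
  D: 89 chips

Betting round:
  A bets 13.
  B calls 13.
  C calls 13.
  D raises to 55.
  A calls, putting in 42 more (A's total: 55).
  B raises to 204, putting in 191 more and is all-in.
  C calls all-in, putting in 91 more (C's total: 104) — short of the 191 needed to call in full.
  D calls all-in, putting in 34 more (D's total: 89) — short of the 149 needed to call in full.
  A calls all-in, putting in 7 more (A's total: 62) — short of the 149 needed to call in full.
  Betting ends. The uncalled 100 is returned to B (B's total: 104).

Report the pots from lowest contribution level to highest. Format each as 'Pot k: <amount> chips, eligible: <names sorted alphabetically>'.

Pot 1: 248 chips, eligible: A, B, C, D
Pot 2: 81 chips, eligible: B, C, D
Pot 3: 30 chips, eligible: B, C

Derivation:
Contributions (after 100 returned to B): A=62, B=104, C=104, D=89
Pot levels (distinct totals of non-folded players): 62, 89, 104
Layer 1-62: 62 each from A, B, C, D = 62*4 = 248 chips; eligible A, B, C, D
Layer 63-89: 27 each from B, C, D = 27*3 = 81 chips; eligible B, C, D
Layer 90-104: 15 each from B, C = 15*2 = 30 chips; eligible B, C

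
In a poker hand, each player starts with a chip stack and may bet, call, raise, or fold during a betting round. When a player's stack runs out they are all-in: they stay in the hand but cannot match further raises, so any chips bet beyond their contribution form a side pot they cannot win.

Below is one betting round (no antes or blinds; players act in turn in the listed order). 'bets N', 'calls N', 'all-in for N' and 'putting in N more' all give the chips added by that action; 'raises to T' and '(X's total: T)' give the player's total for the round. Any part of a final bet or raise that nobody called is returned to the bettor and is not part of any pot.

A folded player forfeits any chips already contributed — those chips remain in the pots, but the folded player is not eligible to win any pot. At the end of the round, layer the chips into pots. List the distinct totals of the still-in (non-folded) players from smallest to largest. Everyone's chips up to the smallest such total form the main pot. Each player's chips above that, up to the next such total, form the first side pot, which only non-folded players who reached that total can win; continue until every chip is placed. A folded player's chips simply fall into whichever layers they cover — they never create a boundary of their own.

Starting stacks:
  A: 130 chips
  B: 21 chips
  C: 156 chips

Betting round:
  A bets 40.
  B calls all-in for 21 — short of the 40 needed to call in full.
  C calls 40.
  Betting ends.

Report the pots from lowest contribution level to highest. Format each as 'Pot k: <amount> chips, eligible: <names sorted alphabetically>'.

Contributions: A=40, B=21, C=40
Pot levels (distinct totals of non-folded players): 21, 40
Layer 1-21: 21 each from A, B, C = 21*3 = 63 chips; eligible A, B, C
Layer 22-40: 19 each from A, C = 19*2 = 38 chips; eligible A, C

Pot 1: 63 chips, eligible: A, B, C
Pot 2: 38 chips, eligible: A, C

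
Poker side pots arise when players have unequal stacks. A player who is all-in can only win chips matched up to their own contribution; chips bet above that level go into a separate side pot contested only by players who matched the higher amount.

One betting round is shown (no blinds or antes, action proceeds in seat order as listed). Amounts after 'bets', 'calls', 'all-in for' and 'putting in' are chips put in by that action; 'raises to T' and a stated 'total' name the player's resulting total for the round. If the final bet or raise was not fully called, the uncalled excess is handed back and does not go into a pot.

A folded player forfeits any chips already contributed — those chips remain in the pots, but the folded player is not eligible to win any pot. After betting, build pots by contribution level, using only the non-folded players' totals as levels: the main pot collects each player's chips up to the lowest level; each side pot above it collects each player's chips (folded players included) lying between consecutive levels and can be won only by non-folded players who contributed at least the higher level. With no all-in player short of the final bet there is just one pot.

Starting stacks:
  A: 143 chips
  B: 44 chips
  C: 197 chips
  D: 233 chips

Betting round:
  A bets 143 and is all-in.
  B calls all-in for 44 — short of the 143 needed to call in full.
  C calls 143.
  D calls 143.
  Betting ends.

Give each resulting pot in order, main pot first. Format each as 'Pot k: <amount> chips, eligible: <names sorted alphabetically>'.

Contributions: A=143, B=44, C=143, D=143
Pot levels (distinct totals of non-folded players): 44, 143
Layer 1-44: 44 each from A, B, C, D = 44*4 = 176 chips; eligible A, B, C, D
Layer 45-143: 99 each from A, C, D = 99*3 = 297 chips; eligible A, C, D

Pot 1: 176 chips, eligible: A, B, C, D
Pot 2: 297 chips, eligible: A, C, D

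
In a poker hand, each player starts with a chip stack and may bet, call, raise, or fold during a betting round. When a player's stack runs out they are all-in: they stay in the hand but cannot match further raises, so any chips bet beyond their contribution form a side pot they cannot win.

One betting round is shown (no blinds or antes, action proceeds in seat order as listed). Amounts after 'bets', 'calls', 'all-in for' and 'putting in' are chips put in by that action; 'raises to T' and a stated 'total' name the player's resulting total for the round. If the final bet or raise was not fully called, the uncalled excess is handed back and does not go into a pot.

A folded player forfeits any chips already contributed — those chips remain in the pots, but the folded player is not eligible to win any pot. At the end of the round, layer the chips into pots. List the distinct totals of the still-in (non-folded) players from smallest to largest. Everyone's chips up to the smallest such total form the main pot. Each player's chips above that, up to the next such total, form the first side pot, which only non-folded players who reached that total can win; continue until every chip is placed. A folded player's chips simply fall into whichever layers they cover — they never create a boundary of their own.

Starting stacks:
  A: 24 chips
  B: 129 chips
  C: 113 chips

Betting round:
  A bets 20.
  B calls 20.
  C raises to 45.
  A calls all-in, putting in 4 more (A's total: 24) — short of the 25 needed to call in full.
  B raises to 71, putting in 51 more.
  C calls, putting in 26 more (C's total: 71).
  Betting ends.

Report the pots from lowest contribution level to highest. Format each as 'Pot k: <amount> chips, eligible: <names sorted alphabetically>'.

Pot 1: 72 chips, eligible: A, B, C
Pot 2: 94 chips, eligible: B, C

Derivation:
Contributions: A=24, B=71, C=71
Pot levels (distinct totals of non-folded players): 24, 71
Layer 1-24: 24 each from A, B, C = 24*3 = 72 chips; eligible A, B, C
Layer 25-71: 47 each from B, C = 47*2 = 94 chips; eligible B, C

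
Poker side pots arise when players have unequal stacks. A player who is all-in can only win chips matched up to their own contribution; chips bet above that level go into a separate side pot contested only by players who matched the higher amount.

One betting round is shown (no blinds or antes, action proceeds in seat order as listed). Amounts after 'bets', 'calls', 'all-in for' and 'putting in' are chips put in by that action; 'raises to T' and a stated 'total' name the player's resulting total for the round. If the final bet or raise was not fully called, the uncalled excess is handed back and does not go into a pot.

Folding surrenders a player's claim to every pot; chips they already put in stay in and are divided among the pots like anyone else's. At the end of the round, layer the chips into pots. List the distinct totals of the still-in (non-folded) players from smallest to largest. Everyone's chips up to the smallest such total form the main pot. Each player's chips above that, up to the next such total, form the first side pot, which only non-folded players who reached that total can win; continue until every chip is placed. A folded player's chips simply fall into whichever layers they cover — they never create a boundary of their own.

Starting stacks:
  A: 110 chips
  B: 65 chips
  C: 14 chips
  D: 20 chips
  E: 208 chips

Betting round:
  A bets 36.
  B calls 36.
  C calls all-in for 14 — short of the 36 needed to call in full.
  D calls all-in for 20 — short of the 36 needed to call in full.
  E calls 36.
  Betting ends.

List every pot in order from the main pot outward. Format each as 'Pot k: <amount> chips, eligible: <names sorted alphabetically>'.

Pot 1: 70 chips, eligible: A, B, C, D, E
Pot 2: 24 chips, eligible: A, B, D, E
Pot 3: 48 chips, eligible: A, B, E

Derivation:
Contributions: A=36, B=36, C=14, D=20, E=36
Pot levels (distinct totals of non-folded players): 14, 20, 36
Layer 1-14: 14 each from A, B, C, D, E = 14*5 = 70 chips; eligible A, B, C, D, E
Layer 15-20: 6 each from A, B, D, E = 6*4 = 24 chips; eligible A, B, D, E
Layer 21-36: 16 each from A, B, E = 16*3 = 48 chips; eligible A, B, E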